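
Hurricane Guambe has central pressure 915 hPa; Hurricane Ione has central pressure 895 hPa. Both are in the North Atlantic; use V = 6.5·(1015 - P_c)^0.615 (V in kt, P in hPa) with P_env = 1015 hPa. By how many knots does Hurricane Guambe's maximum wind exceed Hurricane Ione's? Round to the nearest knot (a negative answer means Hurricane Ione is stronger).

-13 kt

Hurricane Guambe: ΔP = 100; V ≈ 6.5 × 100^0.615 ≈ 110.39 kt.
Hurricane Ione: ΔP = 120; V ≈ 6.5 × 120^0.615 ≈ 123.48 kt.
Difference ≈ 110.39 − 123.48 = -13.09 → -13 kt.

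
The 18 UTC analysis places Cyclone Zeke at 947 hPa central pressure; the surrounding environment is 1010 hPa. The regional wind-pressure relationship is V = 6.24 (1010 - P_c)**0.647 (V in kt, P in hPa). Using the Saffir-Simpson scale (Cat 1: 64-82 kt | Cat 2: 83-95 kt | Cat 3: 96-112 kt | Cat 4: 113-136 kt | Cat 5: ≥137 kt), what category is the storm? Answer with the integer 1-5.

ΔP = 1010 − 947 = 63 hPa.
V ≈ 6.24 × 63^0.647 = 6.24 × 14.59 ≈ 91 kt.
91 kt falls in the Category 2 band.

2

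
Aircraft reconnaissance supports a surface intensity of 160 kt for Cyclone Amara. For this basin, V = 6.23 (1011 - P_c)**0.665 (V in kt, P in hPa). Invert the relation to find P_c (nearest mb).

879 mb

ΔP = (V / 6.23)^(1/0.665) = (160/6.23)^1.504.
160/6.23 = 25.682; 25.682^1.504 ≈ 131.75 mb.
P_c = 1011 − 131.75 = 879.25 ≈ 879 mb.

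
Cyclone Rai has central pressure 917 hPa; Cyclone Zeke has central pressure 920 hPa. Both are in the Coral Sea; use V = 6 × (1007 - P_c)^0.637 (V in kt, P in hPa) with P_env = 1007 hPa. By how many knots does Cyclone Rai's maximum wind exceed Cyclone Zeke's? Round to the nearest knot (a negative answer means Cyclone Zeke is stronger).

2 kt

Cyclone Rai: ΔP = 90; V ≈ 6 × 90^0.637 ≈ 105.44 kt.
Cyclone Zeke: ΔP = 87; V ≈ 6 × 87^0.637 ≈ 103.19 kt.
Difference ≈ 105.44 − 103.19 = 2.25 → 2 kt.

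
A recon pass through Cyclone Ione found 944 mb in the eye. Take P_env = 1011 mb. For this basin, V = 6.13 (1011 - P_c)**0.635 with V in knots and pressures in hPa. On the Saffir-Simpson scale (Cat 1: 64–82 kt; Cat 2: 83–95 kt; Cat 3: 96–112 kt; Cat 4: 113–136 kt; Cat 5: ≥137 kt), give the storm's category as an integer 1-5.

2

ΔP = 1011 − 944 = 67 mb.
V ≈ 6.13 × 67^0.635 = 6.13 × 14.44 ≈ 89 kt.
89 kt falls in the Category 2 band.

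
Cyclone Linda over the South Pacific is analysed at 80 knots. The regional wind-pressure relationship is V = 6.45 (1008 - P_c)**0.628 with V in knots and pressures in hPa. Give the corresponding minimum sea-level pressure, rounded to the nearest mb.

953 mb

ΔP = (V / 6.45)^(1/0.628) = (80/6.45)^1.592.
80/6.45 = 12.403; 12.403^1.592 ≈ 55.12 mb.
P_c = 1008 − 55.12 = 952.88 ≈ 953 mb.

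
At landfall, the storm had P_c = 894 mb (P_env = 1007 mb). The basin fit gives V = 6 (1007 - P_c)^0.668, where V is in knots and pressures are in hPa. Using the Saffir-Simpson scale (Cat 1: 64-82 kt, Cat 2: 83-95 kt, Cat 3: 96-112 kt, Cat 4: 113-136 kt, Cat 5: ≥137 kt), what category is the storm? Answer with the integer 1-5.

5

ΔP = 1007 − 894 = 113 mb.
V ≈ 6 × 113^0.668 = 6 × 23.52 ≈ 141 kt.
141 kt falls in the Category 5 band.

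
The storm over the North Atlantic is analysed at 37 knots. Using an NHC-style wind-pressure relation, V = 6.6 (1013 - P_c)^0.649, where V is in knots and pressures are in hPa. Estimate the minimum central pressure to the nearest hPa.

999 hPa

ΔP = (V / 6.6)^(1/0.649) = (37/6.6)^1.541.
37/6.6 = 5.606; 5.606^1.541 ≈ 14.24 hPa.
P_c = 1013 − 14.24 = 998.76 ≈ 999 hPa.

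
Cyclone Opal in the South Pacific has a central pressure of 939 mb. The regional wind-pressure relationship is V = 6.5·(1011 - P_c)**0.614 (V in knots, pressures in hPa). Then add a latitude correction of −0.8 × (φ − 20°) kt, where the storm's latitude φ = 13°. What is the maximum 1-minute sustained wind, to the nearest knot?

95 kt

ΔP = 1011 − 939 = 72 mb.
72^0.614 ≈ 13.817.
V ≈ 6.5 × 13.817 ≈ 89.8 kt.
Latitude correction: −0.8 × (13 − 20) = 5.6 kt.
Corrected V ≈ 95.4 kt → 95 kt.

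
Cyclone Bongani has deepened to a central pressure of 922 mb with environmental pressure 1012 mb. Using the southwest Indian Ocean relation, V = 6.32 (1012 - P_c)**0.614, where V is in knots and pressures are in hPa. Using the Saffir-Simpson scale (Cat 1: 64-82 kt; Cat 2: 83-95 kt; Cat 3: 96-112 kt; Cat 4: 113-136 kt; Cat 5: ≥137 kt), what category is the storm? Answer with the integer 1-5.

3

ΔP = 1012 − 922 = 90 mb.
V ≈ 6.32 × 90^0.614 = 6.32 × 15.85 ≈ 100 kt.
100 kt falls in the Category 3 band.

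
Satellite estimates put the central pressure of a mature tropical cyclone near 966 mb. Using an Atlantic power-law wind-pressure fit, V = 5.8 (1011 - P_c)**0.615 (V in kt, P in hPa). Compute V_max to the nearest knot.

ΔP = 1011 − 966 = 45 mb.
45^0.615 ≈ 10.393.
V ≈ 5.8 × 10.393 ≈ 60.3 kt.

60 kt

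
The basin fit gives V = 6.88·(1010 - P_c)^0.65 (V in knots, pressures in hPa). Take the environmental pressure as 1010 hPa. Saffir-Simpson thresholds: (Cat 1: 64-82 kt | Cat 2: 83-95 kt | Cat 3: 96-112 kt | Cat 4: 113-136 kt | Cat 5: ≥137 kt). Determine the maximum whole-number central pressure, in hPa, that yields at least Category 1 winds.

Category 1 begins at V = 64 kt.
Required ΔP = (64/6.88)^(1/0.65) = 9.302^1.538 ≈ 30.91 hPa.
P_c ≤ 1010 − 30.91 = 979.09, so the highest integer P_c is 979 hPa.

979 hPa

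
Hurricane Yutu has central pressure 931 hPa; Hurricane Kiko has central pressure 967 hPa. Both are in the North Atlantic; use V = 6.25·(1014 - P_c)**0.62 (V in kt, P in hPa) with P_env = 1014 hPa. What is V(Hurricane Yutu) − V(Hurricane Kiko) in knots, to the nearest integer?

Hurricane Yutu: ΔP = 83; V ≈ 6.25 × 83^0.62 ≈ 96.76 kt.
Hurricane Kiko: ΔP = 47; V ≈ 6.25 × 47^0.62 ≈ 68.01 kt.
Difference ≈ 96.76 − 68.01 = 28.75 → 29 kt.

29 kt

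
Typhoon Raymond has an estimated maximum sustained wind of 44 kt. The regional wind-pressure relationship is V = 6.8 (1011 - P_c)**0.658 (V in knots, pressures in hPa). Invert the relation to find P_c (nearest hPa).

ΔP = (V / 6.8)^(1/0.658) = (44/6.8)^1.520.
44/6.8 = 6.471; 6.471^1.520 ≈ 17.08 hPa.
P_c = 1011 − 17.08 = 993.92 ≈ 994 hPa.

994 hPa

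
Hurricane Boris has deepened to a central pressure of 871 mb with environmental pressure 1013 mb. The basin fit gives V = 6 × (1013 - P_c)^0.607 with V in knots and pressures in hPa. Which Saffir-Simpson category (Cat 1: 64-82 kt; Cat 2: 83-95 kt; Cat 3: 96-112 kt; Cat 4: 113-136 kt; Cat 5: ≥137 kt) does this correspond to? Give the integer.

4

ΔP = 1013 − 871 = 142 mb.
V ≈ 6 × 142^0.607 = 6 × 20.25 ≈ 122 kt.
122 kt falls in the Category 4 band.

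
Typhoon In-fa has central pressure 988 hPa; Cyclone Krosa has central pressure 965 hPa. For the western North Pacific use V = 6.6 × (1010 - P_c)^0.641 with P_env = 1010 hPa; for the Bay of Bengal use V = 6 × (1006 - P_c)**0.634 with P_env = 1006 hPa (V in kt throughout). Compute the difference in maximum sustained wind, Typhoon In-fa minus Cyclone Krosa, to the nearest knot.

-15 kt

Typhoon In-fa: ΔP = 22; V ≈ 6.6 × 22^0.641 ≈ 47.87 kt.
Cyclone Krosa: ΔP = 41; V ≈ 6 × 41^0.634 ≈ 63.19 kt.
Difference ≈ 47.87 − 63.19 = -15.32 → -15 kt.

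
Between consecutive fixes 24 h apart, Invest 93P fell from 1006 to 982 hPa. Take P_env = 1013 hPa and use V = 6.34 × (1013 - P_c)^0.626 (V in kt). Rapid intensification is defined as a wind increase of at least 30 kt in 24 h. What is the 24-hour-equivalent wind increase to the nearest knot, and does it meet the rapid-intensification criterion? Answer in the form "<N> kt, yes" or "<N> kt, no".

V₁: ΔP = 7, V ≈ 6.34 × 7^0.626 ≈ 21.43 kt.
V₂: ΔP = 31, V ≈ 6.34 × 31^0.626 ≈ 54.41 kt.
ΔV over 24 h = 32.98 kt → 24 h equivalent = 32.98 × 24/24 ≈ 32.98 kt.
33 kt ≥ 30 kt ⇒ rapid intensification.

33 kt, yes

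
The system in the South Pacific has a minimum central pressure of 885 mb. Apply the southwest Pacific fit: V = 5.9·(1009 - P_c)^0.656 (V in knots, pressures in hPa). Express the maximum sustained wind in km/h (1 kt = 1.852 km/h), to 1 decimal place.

ΔP = 1009 − 885 = 124 mb.
V ≈ 5.9 × 124^0.656 = 5.9 × 23.620 ≈ 139.360 kt.
139.360 × 1.852 ≈ 258.09 km/h → 258.1 km/h.

258.1 km/h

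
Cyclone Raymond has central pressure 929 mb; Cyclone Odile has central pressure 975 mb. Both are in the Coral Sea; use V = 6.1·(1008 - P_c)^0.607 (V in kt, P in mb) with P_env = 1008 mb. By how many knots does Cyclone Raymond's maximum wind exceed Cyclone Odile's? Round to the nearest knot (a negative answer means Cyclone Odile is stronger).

Cyclone Raymond: ΔP = 79; V ≈ 6.1 × 79^0.607 ≈ 86.53 kt.
Cyclone Odile: ΔP = 33; V ≈ 6.1 × 33^0.607 ≈ 50.94 kt.
Difference ≈ 86.53 − 50.94 = 35.59 → 36 kt.

36 kt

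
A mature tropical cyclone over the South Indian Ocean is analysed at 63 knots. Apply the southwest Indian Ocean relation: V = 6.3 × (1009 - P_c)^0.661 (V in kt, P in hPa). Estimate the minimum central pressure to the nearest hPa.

ΔP = (V / 6.3)^(1/0.661) = (63/6.3)^1.513.
63/6.3 = 10.000; 10.000^1.513 ≈ 32.57 hPa.
P_c = 1009 − 32.57 = 976.43 ≈ 976 hPa.

976 hPa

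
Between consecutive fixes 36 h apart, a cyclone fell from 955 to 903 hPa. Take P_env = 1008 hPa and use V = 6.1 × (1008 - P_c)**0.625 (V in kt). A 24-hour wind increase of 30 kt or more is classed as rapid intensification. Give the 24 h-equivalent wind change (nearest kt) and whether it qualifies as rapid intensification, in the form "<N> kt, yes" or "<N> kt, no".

26 kt, no

V₁: ΔP = 53, V ≈ 6.1 × 53^0.625 ≈ 72.95 kt.
V₂: ΔP = 105, V ≈ 6.1 × 105^0.625 ≈ 111.83 kt.
ΔV over 36 h = 38.88 kt → 24 h equivalent = 38.88 × 24/36 ≈ 25.92 kt.
26 kt < 30 kt ⇒ not rapid intensification.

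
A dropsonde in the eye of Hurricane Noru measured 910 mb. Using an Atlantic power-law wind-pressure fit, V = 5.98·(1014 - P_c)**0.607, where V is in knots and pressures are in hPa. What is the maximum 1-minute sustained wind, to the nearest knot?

ΔP = 1014 − 910 = 104 mb.
104^0.607 ≈ 16.763.
V ≈ 5.98 × 16.763 ≈ 100.2 kt.

100 kt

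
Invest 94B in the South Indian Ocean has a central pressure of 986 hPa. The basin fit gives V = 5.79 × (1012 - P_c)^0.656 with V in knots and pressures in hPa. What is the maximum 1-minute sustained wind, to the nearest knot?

49 kt

ΔP = 1012 − 986 = 26 hPa.
26^0.656 ≈ 8.477.
V ≈ 5.79 × 8.477 ≈ 49.1 kt.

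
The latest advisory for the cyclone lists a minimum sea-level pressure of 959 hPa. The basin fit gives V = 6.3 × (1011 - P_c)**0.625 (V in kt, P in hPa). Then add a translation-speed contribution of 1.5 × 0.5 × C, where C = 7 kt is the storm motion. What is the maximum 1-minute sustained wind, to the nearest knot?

80 kt

ΔP = 1011 − 959 = 52 hPa.
52^0.625 ≈ 11.817.
V ≈ 6.3 × 11.817 ≈ 74.4 kt.
Translation term: 1.5 × 0.5 × 7 = 5.25 kt.
Corrected V ≈ 79.65 kt → 80 kt.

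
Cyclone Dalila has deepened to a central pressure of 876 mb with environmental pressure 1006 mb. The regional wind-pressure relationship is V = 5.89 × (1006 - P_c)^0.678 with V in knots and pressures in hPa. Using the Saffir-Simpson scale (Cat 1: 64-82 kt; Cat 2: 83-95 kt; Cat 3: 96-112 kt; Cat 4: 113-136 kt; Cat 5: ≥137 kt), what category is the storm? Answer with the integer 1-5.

5

ΔP = 1006 − 876 = 130 mb.
V ≈ 5.89 × 130^0.678 = 5.89 × 27.12 ≈ 160 kt.
160 kt falls in the Category 5 band.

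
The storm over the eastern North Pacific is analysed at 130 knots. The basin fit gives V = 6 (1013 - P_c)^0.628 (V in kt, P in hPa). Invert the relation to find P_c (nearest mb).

879 mb

ΔP = (V / 6)^(1/0.628) = (130/6)^1.592.
130/6 = 21.667; 21.667^1.592 ≈ 133.99 mb.
P_c = 1013 − 133.99 = 879.01 ≈ 879 mb.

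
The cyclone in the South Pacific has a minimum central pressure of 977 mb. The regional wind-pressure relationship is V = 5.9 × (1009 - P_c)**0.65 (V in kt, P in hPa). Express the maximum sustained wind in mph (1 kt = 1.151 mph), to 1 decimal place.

ΔP = 1009 − 977 = 32 mb.
V ≈ 5.9 × 32^0.65 = 5.9 × 9.514 ≈ 56.131 kt.
56.131 × 1.151 ≈ 64.61 mph → 64.6 mph.

64.6 mph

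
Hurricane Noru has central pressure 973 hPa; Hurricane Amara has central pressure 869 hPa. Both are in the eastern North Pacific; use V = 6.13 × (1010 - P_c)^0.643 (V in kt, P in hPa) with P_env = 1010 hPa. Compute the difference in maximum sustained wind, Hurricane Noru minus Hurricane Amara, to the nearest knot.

Hurricane Noru: ΔP = 37; V ≈ 6.13 × 37^0.643 ≈ 62.49 kt.
Hurricane Amara: ΔP = 141; V ≈ 6.13 × 141^0.643 ≈ 147.71 kt.
Difference ≈ 62.49 − 147.71 = -85.22 → -85 kt.

-85 kt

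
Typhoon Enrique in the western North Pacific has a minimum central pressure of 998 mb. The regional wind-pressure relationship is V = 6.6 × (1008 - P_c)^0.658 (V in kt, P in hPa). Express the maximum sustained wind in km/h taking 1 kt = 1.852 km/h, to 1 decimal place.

55.6 km/h

ΔP = 1008 − 998 = 10 mb.
V ≈ 6.6 × 10^0.658 = 6.6 × 4.550 ≈ 30.029 kt.
30.029 × 1.852 ≈ 55.61 km/h → 55.6 km/h.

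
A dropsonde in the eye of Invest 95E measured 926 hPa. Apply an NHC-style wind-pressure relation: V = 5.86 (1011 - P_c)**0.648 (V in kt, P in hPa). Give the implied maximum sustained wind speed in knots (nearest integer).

104 kt

ΔP = 1011 − 926 = 85 hPa.
85^0.648 ≈ 17.794.
V ≈ 5.86 × 17.794 ≈ 104.3 kt.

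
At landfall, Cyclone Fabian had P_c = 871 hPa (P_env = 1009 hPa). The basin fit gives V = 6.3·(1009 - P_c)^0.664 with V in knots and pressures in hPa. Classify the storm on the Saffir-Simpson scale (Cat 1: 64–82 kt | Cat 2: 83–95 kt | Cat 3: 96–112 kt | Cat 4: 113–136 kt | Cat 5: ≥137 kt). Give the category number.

5

ΔP = 1009 − 871 = 138 hPa.
V ≈ 6.3 × 138^0.664 = 6.3 × 26.36 ≈ 166 kt.
166 kt falls in the Category 5 band.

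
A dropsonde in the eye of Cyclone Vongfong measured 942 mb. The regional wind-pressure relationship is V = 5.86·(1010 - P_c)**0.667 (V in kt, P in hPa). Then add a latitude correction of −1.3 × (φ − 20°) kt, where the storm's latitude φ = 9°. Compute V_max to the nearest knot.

ΔP = 1010 − 942 = 68 mb.
68^0.667 ≈ 16.683.
V ≈ 5.86 × 16.683 ≈ 97.8 kt.
Latitude correction: −1.3 × (9 − 20) = 14.3 kt.
Corrected V ≈ 112.1 kt → 112 kt.

112 kt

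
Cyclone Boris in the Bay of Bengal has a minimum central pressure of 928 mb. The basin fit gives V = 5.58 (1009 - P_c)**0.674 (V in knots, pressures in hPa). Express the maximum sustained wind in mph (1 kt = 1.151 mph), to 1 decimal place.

124.2 mph

ΔP = 1009 − 928 = 81 mb.
V ≈ 5.58 × 81^0.674 = 5.58 × 19.334 ≈ 107.883 kt.
107.883 × 1.151 ≈ 124.17 mph → 124.2 mph.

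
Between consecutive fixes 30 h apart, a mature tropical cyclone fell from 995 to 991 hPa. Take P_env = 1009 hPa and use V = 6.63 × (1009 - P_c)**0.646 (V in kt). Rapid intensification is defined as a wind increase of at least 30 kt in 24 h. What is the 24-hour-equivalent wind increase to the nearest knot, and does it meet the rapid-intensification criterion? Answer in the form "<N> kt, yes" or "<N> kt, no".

V₁: ΔP = 14, V ≈ 6.63 × 14^0.646 ≈ 36.47 kt.
V₂: ΔP = 18, V ≈ 6.63 × 18^0.646 ≈ 42.90 kt.
ΔV over 30 h = 6.43 kt → 24 h equivalent = 6.43 × 24/30 ≈ 5.14 kt.
5 kt < 30 kt ⇒ not rapid intensification.

5 kt, no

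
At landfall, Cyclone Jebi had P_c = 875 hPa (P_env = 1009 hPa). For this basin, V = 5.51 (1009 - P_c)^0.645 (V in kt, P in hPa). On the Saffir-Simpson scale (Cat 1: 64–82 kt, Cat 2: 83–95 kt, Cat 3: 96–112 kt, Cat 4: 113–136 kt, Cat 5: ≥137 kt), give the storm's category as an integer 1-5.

4

ΔP = 1009 − 875 = 134 hPa.
V ≈ 5.51 × 134^0.645 = 5.51 × 23.55 ≈ 130 kt.
130 kt falls in the Category 4 band.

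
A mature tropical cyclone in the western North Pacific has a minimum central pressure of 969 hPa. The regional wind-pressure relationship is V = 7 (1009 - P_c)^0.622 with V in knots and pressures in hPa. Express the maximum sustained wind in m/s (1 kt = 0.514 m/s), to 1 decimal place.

35.7 m/s

ΔP = 1009 − 969 = 40 hPa.
V ≈ 7 × 40^0.622 = 7 × 9.919 ≈ 69.435 kt.
69.435 × 0.514 ≈ 35.69 m/s → 35.7 m/s.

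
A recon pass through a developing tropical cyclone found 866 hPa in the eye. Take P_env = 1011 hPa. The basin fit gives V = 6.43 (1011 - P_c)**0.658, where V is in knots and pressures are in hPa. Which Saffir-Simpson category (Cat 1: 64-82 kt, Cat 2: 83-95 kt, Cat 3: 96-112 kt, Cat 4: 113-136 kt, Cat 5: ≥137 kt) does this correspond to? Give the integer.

5

ΔP = 1011 − 866 = 145 hPa.
V ≈ 6.43 × 145^0.658 = 6.43 × 26.44 ≈ 170 kt.
170 kt falls in the Category 5 band.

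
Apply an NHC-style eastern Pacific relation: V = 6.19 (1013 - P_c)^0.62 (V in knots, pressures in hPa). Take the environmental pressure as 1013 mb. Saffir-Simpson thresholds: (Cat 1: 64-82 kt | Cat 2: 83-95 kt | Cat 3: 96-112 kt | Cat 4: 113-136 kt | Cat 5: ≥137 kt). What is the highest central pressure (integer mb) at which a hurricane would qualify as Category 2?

947 mb

Category 2 begins at V = 83 kt.
Required ΔP = (83/6.19)^(1/0.62) = 13.409^1.613 ≈ 65.82 mb.
P_c ≤ 1013 − 65.82 = 947.18, so the highest integer P_c is 947 mb.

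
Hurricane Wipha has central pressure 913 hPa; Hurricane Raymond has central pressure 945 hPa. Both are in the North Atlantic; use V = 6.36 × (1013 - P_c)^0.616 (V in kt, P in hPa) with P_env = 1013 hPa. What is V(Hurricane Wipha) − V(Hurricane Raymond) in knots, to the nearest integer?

Hurricane Wipha: ΔP = 100; V ≈ 6.36 × 100^0.616 ≈ 108.51 kt.
Hurricane Raymond: ΔP = 68; V ≈ 6.36 × 68^0.616 ≈ 85.56 kt.
Difference ≈ 108.51 − 85.56 = 22.95 → 23 kt.

23 kt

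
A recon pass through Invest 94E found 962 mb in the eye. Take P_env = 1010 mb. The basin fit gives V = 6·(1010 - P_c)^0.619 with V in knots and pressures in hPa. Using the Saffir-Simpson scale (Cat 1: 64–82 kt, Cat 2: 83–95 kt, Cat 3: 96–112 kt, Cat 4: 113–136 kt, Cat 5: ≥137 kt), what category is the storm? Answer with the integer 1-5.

ΔP = 1010 − 962 = 48 mb.
V ≈ 6 × 48^0.619 = 6 × 10.98 ≈ 66 kt.
66 kt falls in the Category 1 band.

1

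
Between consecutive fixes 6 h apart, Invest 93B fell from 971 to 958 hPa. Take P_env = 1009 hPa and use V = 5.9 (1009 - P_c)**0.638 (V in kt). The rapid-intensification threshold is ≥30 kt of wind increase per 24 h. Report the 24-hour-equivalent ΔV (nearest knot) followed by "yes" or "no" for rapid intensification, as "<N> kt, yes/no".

50 kt, yes

V₁: ΔP = 38, V ≈ 5.9 × 38^0.638 ≈ 60.08 kt.
V₂: ΔP = 51, V ≈ 5.9 × 51^0.638 ≈ 72.49 kt.
ΔV over 6 h = 12.41 kt → 24 h equivalent = 12.41 × 24/6 ≈ 49.64 kt.
50 kt ≥ 30 kt ⇒ rapid intensification.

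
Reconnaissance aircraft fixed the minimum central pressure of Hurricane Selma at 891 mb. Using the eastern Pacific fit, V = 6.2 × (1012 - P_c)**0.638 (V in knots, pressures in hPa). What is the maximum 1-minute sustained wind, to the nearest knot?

132 kt

ΔP = 1012 − 891 = 121 mb.
121^0.638 ≈ 21.321.
V ≈ 6.2 × 21.321 ≈ 132.2 kt.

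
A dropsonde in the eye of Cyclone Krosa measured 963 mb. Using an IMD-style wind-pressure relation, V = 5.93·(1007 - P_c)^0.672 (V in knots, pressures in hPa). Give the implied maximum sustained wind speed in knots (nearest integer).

ΔP = 1007 − 963 = 44 mb.
44^0.672 ≈ 12.717.
V ≈ 5.93 × 12.717 ≈ 75.4 kt.

75 kt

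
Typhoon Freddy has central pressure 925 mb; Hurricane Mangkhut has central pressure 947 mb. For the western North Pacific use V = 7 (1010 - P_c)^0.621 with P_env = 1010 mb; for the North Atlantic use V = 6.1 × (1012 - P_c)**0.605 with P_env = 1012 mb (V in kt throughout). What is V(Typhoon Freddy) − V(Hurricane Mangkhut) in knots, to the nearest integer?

Typhoon Freddy: ΔP = 85; V ≈ 7 × 85^0.621 ≈ 110.48 kt.
Hurricane Mangkhut: ΔP = 65; V ≈ 6.1 × 65^0.605 ≈ 76.23 kt.
Difference ≈ 110.48 − 76.23 = 34.25 → 34 kt.

34 kt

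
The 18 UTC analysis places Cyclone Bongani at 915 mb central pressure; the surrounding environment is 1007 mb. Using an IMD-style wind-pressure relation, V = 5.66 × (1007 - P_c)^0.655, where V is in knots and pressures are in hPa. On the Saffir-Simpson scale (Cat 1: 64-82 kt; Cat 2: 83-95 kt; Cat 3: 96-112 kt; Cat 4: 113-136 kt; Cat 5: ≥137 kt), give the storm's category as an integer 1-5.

3

ΔP = 1007 − 915 = 92 mb.
V ≈ 5.66 × 92^0.655 = 5.66 × 19.33 ≈ 109 kt.
109 kt falls in the Category 3 band.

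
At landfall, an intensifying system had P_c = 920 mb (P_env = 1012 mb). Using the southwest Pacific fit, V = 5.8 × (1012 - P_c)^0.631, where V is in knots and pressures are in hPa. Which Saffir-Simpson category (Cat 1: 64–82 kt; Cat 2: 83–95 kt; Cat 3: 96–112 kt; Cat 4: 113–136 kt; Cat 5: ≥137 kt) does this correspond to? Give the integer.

ΔP = 1012 − 920 = 92 mb.
V ≈ 5.8 × 92^0.631 = 5.8 × 17.34 ≈ 101 kt.
101 kt falls in the Category 3 band.

3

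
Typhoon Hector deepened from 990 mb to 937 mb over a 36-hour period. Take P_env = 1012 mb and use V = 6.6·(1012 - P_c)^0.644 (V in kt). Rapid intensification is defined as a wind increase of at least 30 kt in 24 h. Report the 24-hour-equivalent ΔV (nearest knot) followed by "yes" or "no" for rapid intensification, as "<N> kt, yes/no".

V₁: ΔP = 22, V ≈ 6.6 × 22^0.644 ≈ 48.31 kt.
V₂: ΔP = 75, V ≈ 6.6 × 75^0.644 ≈ 106.43 kt.
ΔV over 36 h = 58.12 kt → 24 h equivalent = 58.12 × 24/36 ≈ 38.75 kt.
39 kt ≥ 30 kt ⇒ rapid intensification.

39 kt, yes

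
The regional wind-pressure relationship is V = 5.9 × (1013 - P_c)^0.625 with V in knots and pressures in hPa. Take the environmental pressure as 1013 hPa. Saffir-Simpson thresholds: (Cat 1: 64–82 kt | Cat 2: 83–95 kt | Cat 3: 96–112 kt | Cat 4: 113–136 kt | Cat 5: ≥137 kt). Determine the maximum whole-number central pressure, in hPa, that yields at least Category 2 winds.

Category 2 begins at V = 83 kt.
Required ΔP = (83/5.9)^(1/0.625) = 14.068^1.600 ≈ 68.73 hPa.
P_c ≤ 1013 − 68.73 = 944.27, so the highest integer P_c is 944 hPa.

944 hPa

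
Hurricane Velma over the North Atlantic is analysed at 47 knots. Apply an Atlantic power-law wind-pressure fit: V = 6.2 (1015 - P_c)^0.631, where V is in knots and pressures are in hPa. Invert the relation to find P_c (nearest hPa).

ΔP = (V / 6.2)^(1/0.631) = (47/6.2)^1.585.
47/6.2 = 7.581; 7.581^1.585 ≈ 24.78 hPa.
P_c = 1015 − 24.78 = 990.22 ≈ 990 hPa.

990 hPa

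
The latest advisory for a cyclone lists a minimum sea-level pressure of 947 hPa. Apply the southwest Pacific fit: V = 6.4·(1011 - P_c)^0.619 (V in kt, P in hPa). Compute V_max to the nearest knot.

84 kt

ΔP = 1011 − 947 = 64 hPa.
64^0.619 ≈ 13.123.
V ≈ 6.4 × 13.123 ≈ 84.0 kt.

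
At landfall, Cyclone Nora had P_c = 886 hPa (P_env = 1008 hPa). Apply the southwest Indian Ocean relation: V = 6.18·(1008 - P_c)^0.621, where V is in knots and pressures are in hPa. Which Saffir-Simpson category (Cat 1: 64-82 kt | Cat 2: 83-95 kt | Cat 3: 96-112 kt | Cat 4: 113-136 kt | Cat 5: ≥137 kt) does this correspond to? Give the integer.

4

ΔP = 1008 − 886 = 122 hPa.
V ≈ 6.18 × 122^0.621 = 6.18 × 19.75 ≈ 122 kt.
122 kt falls in the Category 4 band.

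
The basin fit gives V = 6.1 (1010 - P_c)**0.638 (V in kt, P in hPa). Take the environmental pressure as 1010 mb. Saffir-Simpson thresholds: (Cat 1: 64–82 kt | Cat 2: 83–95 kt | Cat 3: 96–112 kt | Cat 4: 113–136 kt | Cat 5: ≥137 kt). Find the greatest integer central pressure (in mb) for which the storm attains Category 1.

970 mb

Category 1 begins at V = 64 kt.
Required ΔP = (64/6.1)^(1/0.638) = 10.492^1.567 ≈ 39.82 mb.
P_c ≤ 1010 − 39.82 = 970.18, so the highest integer P_c is 970 mb.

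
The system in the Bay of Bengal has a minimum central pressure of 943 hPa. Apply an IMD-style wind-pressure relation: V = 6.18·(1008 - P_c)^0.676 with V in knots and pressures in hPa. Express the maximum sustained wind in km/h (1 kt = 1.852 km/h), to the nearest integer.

ΔP = 1008 − 943 = 65 hPa.
V ≈ 6.18 × 65^0.676 = 6.18 × 16.809 ≈ 103.877 kt.
103.877 × 1.852 ≈ 192.38 km/h → 192 km/h.

192 km/h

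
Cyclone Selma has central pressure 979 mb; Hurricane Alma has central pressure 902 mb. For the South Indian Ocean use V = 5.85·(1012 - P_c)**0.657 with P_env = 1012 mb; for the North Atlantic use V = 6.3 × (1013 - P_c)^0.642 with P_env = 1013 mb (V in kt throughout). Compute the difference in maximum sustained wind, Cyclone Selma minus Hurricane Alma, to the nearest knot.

Cyclone Selma: ΔP = 33; V ≈ 5.85 × 33^0.657 ≈ 58.19 kt.
Hurricane Alma: ΔP = 111; V ≈ 6.3 × 111^0.642 ≈ 129.55 kt.
Difference ≈ 58.19 − 129.55 = -71.36 → -71 kt.

-71 kt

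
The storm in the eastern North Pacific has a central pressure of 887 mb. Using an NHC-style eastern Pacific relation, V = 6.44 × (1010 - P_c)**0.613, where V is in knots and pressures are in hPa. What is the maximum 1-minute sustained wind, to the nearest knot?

123 kt

ΔP = 1010 − 887 = 123 mb.
123^0.613 ≈ 19.103.
V ≈ 6.44 × 19.103 ≈ 123.0 kt.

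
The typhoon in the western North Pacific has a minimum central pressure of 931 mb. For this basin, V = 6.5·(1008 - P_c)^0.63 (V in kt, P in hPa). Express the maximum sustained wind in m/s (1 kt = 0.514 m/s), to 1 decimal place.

ΔP = 1008 − 931 = 77 mb.
V ≈ 6.5 × 77^0.63 = 6.5 × 15.434 ≈ 100.323 kt.
100.323 × 0.514 ≈ 51.57 m/s → 51.6 m/s.

51.6 m/s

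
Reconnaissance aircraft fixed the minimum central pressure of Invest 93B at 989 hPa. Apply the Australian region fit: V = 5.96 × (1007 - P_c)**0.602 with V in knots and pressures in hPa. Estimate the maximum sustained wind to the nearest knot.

ΔP = 1007 − 989 = 18 hPa.
18^0.602 ≈ 5.697.
V ≈ 5.96 × 5.697 ≈ 34.0 kt.

34 kt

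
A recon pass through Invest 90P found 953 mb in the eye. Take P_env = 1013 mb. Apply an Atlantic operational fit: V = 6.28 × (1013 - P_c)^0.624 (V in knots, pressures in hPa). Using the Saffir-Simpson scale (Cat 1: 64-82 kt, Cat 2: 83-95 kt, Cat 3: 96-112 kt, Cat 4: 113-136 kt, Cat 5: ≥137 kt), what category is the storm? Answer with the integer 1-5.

ΔP = 1013 − 953 = 60 mb.
V ≈ 6.28 × 60^0.624 = 6.28 × 12.87 ≈ 81 kt.
81 kt falls in the Category 1 band.

1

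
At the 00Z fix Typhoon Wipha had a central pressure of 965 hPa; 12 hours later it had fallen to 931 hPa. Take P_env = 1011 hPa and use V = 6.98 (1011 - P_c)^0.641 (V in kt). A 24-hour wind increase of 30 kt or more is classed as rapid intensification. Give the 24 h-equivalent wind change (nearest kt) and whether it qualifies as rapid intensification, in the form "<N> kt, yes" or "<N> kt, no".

V₁: ΔP = 46, V ≈ 6.98 × 46^0.641 ≈ 81.22 kt.
V₂: ΔP = 80, V ≈ 6.98 × 80^0.641 ≈ 115.81 kt.
ΔV over 12 h = 34.59 kt → 24 h equivalent = 34.59 × 24/12 ≈ 69.18 kt.
69 kt ≥ 30 kt ⇒ rapid intensification.

69 kt, yes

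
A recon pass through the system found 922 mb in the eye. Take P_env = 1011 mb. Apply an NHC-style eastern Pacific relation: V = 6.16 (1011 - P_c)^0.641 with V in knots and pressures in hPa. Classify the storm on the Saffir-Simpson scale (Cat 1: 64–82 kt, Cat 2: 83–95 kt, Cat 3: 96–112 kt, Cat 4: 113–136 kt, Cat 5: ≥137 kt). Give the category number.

3

ΔP = 1011 − 922 = 89 mb.
V ≈ 6.16 × 89^0.641 = 6.16 × 17.76 ≈ 109 kt.
109 kt falls in the Category 3 band.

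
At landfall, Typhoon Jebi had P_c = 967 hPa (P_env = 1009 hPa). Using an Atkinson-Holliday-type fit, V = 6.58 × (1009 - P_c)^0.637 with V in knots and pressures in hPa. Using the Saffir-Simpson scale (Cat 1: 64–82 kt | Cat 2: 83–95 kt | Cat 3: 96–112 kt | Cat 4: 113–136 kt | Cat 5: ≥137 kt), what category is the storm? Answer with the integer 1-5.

1

ΔP = 1009 − 967 = 42 hPa.
V ≈ 6.58 × 42^0.637 = 6.58 × 10.81 ≈ 71 kt.
71 kt falls in the Category 1 band.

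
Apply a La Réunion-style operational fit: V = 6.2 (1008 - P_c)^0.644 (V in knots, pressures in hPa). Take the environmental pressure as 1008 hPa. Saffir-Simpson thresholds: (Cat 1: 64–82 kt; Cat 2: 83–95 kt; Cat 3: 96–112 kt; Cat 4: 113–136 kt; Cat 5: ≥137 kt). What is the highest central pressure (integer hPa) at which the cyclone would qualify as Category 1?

970 hPa

Category 1 begins at V = 64 kt.
Required ΔP = (64/6.2)^(1/0.644) = 10.323^1.553 ≈ 37.52 hPa.
P_c ≤ 1008 − 37.52 = 970.48, so the highest integer P_c is 970 hPa.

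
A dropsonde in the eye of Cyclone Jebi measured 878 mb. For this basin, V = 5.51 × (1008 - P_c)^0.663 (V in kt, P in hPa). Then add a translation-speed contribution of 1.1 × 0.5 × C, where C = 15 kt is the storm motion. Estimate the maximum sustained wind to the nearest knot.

147 kt

ΔP = 1008 − 878 = 130 mb.
130^0.663 ≈ 25.208.
V ≈ 5.51 × 25.208 ≈ 138.9 kt.
Translation term: 1.1 × 0.5 × 15 = 8.25 kt.
Corrected V ≈ 147.15 kt → 147 kt.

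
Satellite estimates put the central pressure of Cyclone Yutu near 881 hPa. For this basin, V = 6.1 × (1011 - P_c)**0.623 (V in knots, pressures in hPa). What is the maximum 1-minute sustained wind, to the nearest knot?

ΔP = 1011 − 881 = 130 hPa.
130^0.623 ≈ 20.749.
V ≈ 6.1 × 20.749 ≈ 126.6 kt.

127 kt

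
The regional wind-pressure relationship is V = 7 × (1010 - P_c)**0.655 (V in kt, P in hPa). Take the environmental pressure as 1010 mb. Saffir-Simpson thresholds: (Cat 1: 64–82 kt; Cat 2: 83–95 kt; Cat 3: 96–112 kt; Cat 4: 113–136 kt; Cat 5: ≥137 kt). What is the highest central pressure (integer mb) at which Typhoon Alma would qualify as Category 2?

Category 2 begins at V = 83 kt.
Required ΔP = (83/7)^(1/0.655) = 11.857^1.527 ≈ 43.62 mb.
P_c ≤ 1010 − 43.62 = 966.38, so the highest integer P_c is 966 mb.

966 mb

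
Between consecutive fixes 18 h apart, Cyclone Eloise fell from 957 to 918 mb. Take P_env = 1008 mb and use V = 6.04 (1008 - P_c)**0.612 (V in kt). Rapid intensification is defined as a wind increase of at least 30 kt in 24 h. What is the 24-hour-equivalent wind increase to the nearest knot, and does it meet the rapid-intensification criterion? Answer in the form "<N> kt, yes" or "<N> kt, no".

37 kt, yes

V₁: ΔP = 51, V ≈ 6.04 × 51^0.612 ≈ 67.00 kt.
V₂: ΔP = 90, V ≈ 6.04 × 90^0.612 ≈ 94.85 kt.
ΔV over 18 h = 27.85 kt → 24 h equivalent = 27.85 × 24/18 ≈ 37.13 kt.
37 kt ≥ 30 kt ⇒ rapid intensification.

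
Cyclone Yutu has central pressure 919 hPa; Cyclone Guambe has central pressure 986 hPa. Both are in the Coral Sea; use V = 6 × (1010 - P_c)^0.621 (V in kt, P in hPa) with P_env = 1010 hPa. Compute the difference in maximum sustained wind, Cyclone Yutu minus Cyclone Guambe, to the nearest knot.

Cyclone Yutu: ΔP = 91; V ≈ 6 × 91^0.621 ≈ 98.79 kt.
Cyclone Guambe: ΔP = 24; V ≈ 6 × 24^0.621 ≈ 43.18 kt.
Difference ≈ 98.79 − 43.18 = 55.61 → 56 kt.

56 kt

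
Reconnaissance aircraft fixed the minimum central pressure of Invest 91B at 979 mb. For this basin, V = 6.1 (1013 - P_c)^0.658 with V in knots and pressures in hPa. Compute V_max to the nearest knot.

ΔP = 1013 − 979 = 34 mb.
34^0.658 ≈ 10.179.
V ≈ 6.1 × 10.179 ≈ 62.1 kt.

62 kt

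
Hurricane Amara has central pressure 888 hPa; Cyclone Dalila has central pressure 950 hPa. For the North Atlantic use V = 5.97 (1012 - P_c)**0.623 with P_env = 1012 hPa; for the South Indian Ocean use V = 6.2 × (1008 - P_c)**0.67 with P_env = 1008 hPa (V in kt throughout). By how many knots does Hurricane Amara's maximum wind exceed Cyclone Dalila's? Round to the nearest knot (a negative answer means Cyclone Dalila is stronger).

Hurricane Amara: ΔP = 124; V ≈ 5.97 × 124^0.623 ≈ 120.28 kt.
Cyclone Dalila: ΔP = 58; V ≈ 6.2 × 58^0.67 ≈ 94.16 kt.
Difference ≈ 120.28 − 94.16 = 26.12 → 26 kt.

26 kt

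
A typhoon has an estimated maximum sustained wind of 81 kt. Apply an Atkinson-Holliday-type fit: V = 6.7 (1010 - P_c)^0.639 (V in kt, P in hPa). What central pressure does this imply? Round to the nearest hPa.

ΔP = (V / 6.7)^(1/0.639) = (81/6.7)^1.565.
81/6.7 = 12.090; 12.090^1.565 ≈ 49.42 hPa.
P_c = 1010 − 49.42 = 960.58 ≈ 961 hPa.

961 hPa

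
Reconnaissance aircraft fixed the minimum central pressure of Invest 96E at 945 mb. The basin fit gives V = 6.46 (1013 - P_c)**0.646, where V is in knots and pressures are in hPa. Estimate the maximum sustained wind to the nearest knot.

ΔP = 1013 − 945 = 68 mb.
68^0.646 ≈ 15.269.
V ≈ 6.46 × 15.269 ≈ 98.6 kt.

99 kt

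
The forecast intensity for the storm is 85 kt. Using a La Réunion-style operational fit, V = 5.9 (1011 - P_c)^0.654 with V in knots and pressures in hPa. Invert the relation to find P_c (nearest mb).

952 mb

ΔP = (V / 5.9)^(1/0.654) = (85/5.9)^1.529.
85/5.9 = 14.407; 14.407^1.529 ≈ 59.09 mb.
P_c = 1011 − 59.09 = 951.91 ≈ 952 mb.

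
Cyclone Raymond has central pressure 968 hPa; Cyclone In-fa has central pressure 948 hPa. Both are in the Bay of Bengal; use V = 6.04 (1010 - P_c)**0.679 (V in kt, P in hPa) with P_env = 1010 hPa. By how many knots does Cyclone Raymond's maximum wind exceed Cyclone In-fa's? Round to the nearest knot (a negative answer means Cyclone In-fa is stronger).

-23 kt

Cyclone Raymond: ΔP = 42; V ≈ 6.04 × 42^0.679 ≈ 76.42 kt.
Cyclone In-fa: ΔP = 62; V ≈ 6.04 × 62^0.679 ≈ 99.56 kt.
Difference ≈ 76.42 − 99.56 = -23.14 → -23 kt.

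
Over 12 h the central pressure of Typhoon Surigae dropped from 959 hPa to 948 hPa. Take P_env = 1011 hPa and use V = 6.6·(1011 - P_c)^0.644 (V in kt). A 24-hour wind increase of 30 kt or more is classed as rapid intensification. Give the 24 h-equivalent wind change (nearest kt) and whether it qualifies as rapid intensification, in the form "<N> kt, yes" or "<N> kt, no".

V₁: ΔP = 52, V ≈ 6.6 × 52^0.644 ≈ 84.07 kt.
V₂: ΔP = 63, V ≈ 6.6 × 63^0.644 ≈ 95.13 kt.
ΔV over 12 h = 11.06 kt → 24 h equivalent = 11.06 × 24/12 ≈ 22.12 kt.
22 kt < 30 kt ⇒ not rapid intensification.

22 kt, no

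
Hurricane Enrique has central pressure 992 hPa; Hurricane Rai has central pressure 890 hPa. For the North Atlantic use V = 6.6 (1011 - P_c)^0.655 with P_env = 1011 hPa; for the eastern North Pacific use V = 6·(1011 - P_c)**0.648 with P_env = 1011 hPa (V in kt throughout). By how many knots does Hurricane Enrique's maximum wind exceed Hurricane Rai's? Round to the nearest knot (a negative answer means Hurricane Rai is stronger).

Hurricane Enrique: ΔP = 19; V ≈ 6.6 × 19^0.655 ≈ 45.41 kt.
Hurricane Rai: ΔP = 121; V ≈ 6 × 121^0.648 ≈ 134.21 kt.
Difference ≈ 45.41 − 134.21 = -88.80 → -89 kt.

-89 kt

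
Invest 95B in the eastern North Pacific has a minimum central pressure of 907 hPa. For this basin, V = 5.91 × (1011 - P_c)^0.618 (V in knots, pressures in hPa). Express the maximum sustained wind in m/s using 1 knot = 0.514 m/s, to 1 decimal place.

53.6 m/s

ΔP = 1011 − 907 = 104 hPa.
V ≈ 5.91 × 104^0.618 = 5.91 × 17.641 ≈ 104.259 kt.
104.259 × 0.514 ≈ 53.59 m/s → 53.6 m/s.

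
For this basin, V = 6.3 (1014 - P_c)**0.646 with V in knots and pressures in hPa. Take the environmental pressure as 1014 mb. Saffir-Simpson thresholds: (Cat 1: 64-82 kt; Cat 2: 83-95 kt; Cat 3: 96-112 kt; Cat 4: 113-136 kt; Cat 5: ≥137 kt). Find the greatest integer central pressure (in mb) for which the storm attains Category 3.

946 mb

Category 3 begins at V = 96 kt.
Required ΔP = (96/6.3)^(1/0.646) = 15.238^1.548 ≈ 67.79 mb.
P_c ≤ 1014 − 67.79 = 946.21, so the highest integer P_c is 946 mb.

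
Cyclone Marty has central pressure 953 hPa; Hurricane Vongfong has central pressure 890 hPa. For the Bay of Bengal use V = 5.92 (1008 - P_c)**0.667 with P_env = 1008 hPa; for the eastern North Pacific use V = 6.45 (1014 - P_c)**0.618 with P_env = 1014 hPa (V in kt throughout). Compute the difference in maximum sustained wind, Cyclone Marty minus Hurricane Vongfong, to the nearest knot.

-41 kt

Cyclone Marty: ΔP = 55; V ≈ 5.92 × 55^0.667 ≈ 85.73 kt.
Hurricane Vongfong: ΔP = 124; V ≈ 6.45 × 124^0.618 ≈ 126.85 kt.
Difference ≈ 85.73 − 126.85 = -41.12 → -41 kt.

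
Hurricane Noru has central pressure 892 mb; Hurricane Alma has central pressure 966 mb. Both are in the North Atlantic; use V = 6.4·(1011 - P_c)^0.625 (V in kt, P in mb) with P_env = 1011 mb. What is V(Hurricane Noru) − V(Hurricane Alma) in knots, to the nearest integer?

58 kt

Hurricane Noru: ΔP = 119; V ≈ 6.4 × 119^0.625 ≈ 126.88 kt.
Hurricane Alma: ΔP = 45; V ≈ 6.4 × 45^0.625 ≈ 69.09 kt.
Difference ≈ 126.88 − 69.09 = 57.79 → 58 kt.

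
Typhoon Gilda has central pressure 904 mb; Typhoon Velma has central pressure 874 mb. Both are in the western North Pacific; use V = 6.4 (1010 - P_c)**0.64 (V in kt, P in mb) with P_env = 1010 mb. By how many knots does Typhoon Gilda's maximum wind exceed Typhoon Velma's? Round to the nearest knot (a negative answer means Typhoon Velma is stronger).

Typhoon Gilda: ΔP = 106; V ≈ 6.4 × 106^0.64 ≈ 126.58 kt.
Typhoon Velma: ΔP = 136; V ≈ 6.4 × 136^0.64 ≈ 148.47 kt.
Difference ≈ 126.58 − 148.47 = -21.89 → -22 kt.

-22 kt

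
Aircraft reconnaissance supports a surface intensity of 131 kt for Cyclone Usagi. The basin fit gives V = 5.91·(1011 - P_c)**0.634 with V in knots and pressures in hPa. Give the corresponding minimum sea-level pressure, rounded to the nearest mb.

878 mb

ΔP = (V / 5.91)^(1/0.634) = (131/5.91)^1.577.
131/5.91 = 22.166; 22.166^1.577 ≈ 132.60 mb.
P_c = 1011 − 132.60 = 878.40 ≈ 878 mb.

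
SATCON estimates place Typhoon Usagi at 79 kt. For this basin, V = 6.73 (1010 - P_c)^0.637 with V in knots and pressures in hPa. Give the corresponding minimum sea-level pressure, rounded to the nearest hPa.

ΔP = (V / 6.73)^(1/0.637) = (79/6.73)^1.570.
79/6.73 = 11.738; 11.738^1.570 ≈ 47.77 hPa.
P_c = 1010 − 47.77 = 962.23 ≈ 962 hPa.

962 hPa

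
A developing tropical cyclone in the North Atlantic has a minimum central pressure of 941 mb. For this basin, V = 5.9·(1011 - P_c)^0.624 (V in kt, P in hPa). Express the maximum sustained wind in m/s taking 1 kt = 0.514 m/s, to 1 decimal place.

43.0 m/s

ΔP = 1011 − 941 = 70 mb.
V ≈ 5.9 × 70^0.624 = 5.9 × 14.169 ≈ 83.597 kt.
83.597 × 0.514 ≈ 42.97 m/s → 43.0 m/s.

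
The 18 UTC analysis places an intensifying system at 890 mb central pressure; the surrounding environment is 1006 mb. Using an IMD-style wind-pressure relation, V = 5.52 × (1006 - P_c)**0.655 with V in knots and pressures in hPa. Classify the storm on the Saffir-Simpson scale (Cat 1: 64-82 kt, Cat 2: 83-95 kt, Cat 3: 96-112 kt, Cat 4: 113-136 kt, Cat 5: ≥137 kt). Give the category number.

ΔP = 1006 − 890 = 116 mb.
V ≈ 5.52 × 116^0.655 = 5.52 × 22.50 ≈ 124 kt.
124 kt falls in the Category 4 band.

4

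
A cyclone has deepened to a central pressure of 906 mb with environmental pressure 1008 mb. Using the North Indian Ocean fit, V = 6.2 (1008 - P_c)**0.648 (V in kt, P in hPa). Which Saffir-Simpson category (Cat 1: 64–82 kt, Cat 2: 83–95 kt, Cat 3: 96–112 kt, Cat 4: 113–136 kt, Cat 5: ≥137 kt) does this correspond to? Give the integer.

ΔP = 1008 − 906 = 102 mb.
V ≈ 6.2 × 102^0.648 = 6.2 × 20.03 ≈ 124 kt.
124 kt falls in the Category 4 band.

4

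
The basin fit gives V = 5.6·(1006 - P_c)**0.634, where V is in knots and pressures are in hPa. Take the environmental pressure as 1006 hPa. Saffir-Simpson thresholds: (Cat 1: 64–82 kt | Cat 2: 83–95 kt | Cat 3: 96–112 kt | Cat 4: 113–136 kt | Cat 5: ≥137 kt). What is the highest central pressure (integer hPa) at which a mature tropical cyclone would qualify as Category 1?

Category 1 begins at V = 64 kt.
Required ΔP = (64/5.6)^(1/0.634) = 11.429^1.577 ≈ 46.64 hPa.
P_c ≤ 1006 − 46.64 = 959.36, so the highest integer P_c is 959 hPa.

959 hPa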